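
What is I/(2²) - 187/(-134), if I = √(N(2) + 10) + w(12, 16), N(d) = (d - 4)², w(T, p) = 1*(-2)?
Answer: 60/67 + √14/4 ≈ 1.8309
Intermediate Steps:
w(T, p) = -2
N(d) = (-4 + d)²
I = -2 + √14 (I = √((-4 + 2)² + 10) - 2 = √((-2)² + 10) - 2 = √(4 + 10) - 2 = √14 - 2 = -2 + √14 ≈ 1.7417)
I/(2²) - 187/(-134) = (-2 + √14)/(2²) - 187/(-134) = (-2 + √14)/4 - 187*(-1/134) = (-2 + √14)*(¼) + 187/134 = (-½ + √14/4) + 187/134 = 60/67 + √14/4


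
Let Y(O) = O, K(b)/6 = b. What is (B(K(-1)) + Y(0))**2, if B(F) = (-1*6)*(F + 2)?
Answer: 576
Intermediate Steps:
K(b) = 6*b
B(F) = -12 - 6*F (B(F) = -6*(2 + F) = -12 - 6*F)
(B(K(-1)) + Y(0))**2 = ((-12 - 36*(-1)) + 0)**2 = ((-12 - 6*(-6)) + 0)**2 = ((-12 + 36) + 0)**2 = (24 + 0)**2 = 24**2 = 576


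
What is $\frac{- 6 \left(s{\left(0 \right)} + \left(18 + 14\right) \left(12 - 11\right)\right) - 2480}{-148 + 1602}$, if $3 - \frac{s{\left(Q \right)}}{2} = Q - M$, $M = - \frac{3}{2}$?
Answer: $- \frac{1345}{727} \approx -1.8501$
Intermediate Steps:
$M = - \frac{3}{2}$ ($M = \left(-3\right) \frac{1}{2} = - \frac{3}{2} \approx -1.5$)
$s{\left(Q \right)} = 3 - 2 Q$ ($s{\left(Q \right)} = 6 - 2 \left(Q - - \frac{3}{2}\right) = 6 - 2 \left(Q + \frac{3}{2}\right) = 6 - 2 \left(\frac{3}{2} + Q\right) = 6 - \left(3 + 2 Q\right) = 3 - 2 Q$)
$\frac{- 6 \left(s{\left(0 \right)} + \left(18 + 14\right) \left(12 - 11\right)\right) - 2480}{-148 + 1602} = \frac{- 6 \left(\left(3 - 0\right) + \left(18 + 14\right) \left(12 - 11\right)\right) - 2480}{-148 + 1602} = \frac{- 6 \left(\left(3 + 0\right) + 32 \cdot 1\right) - 2480}{1454} = \left(- 6 \left(3 + 32\right) - 2480\right) \frac{1}{1454} = \left(\left(-6\right) 35 - 2480\right) \frac{1}{1454} = \left(-210 - 2480\right) \frac{1}{1454} = \left(-2690\right) \frac{1}{1454} = - \frac{1345}{727}$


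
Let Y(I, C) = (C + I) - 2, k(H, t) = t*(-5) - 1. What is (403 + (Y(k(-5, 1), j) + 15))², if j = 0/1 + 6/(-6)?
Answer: 167281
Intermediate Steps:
j = -1 (j = 0*1 + 6*(-⅙) = 0 - 1 = -1)
k(H, t) = -1 - 5*t (k(H, t) = -5*t - 1 = -1 - 5*t)
Y(I, C) = -2 + C + I
(403 + (Y(k(-5, 1), j) + 15))² = (403 + ((-2 - 1 + (-1 - 5*1)) + 15))² = (403 + ((-2 - 1 + (-1 - 5)) + 15))² = (403 + ((-2 - 1 - 6) + 15))² = (403 + (-9 + 15))² = (403 + 6)² = 409² = 167281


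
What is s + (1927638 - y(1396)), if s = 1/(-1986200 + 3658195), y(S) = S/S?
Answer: 3222999425816/1671995 ≈ 1.9276e+6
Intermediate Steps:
y(S) = 1
s = 1/1671995 ≈ 5.9809e-7
s + (1927638 - y(1396)) = 1/1671995 + (1927638 - 1*1) = 1/1671995 + (1927638 - 1) = 1/1671995 + 1927637 = 3222999425816/1671995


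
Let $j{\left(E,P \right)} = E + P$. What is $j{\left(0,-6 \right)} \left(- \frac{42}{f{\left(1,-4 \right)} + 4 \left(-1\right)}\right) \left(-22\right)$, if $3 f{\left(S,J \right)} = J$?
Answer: $\frac{2079}{2} \approx 1039.5$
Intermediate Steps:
$f{\left(S,J \right)} = \frac{J}{3}$
$j{\left(0,-6 \right)} \left(- \frac{42}{f{\left(1,-4 \right)} + 4 \left(-1\right)}\right) \left(-22\right) = \left(0 - 6\right) \left(- \frac{42}{\frac{1}{3} \left(-4\right) + 4 \left(-1\right)}\right) \left(-22\right) = - 6 \left(- \frac{42}{- \frac{4}{3} - 4}\right) \left(-22\right) = - 6 \left(- \frac{42}{- \frac{16}{3}}\right) \left(-22\right) = - 6 \left(\left(-42\right) \left(- \frac{3}{16}\right)\right) \left(-22\right) = \left(-6\right) \frac{63}{8} \left(-22\right) = \left(- \frac{189}{4}\right) \left(-22\right) = \frac{2079}{2}$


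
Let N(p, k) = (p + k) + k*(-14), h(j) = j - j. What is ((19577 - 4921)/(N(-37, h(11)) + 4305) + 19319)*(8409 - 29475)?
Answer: -434318501442/1067 ≈ -4.0705e+8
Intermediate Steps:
h(j) = 0
N(p, k) = p - 13*k (N(p, k) = (k + p) - 14*k = p - 13*k)
((19577 - 4921)/(N(-37, h(11)) + 4305) + 19319)*(8409 - 29475) = ((19577 - 4921)/((-37 - 13*0) + 4305) + 19319)*(8409 - 29475) = (14656/((-37 + 0) + 4305) + 19319)*(-21066) = (14656/(-37 + 4305) + 19319)*(-21066) = (14656/4268 + 19319)*(-21066) = (14656*(1/4268) + 19319)*(-21066) = (3664/1067 + 19319)*(-21066) = (20617037/1067)*(-21066) = -434318501442/1067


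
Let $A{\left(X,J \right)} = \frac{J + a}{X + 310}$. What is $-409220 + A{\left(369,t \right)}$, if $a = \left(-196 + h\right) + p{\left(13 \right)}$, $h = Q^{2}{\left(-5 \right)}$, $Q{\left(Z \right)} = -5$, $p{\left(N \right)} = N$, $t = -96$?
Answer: $- \frac{277860634}{679} \approx -4.0922 \cdot 10^{5}$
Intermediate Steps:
$h = 25$ ($h = \left(-5\right)^{2} = 25$)
$a = -158$ ($a = \left(-196 + 25\right) + 13 = -171 + 13 = -158$)
$A{\left(X,J \right)} = \frac{-158 + J}{310 + X}$ ($A{\left(X,J \right)} = \frac{J - 158}{X + 310} = \frac{-158 + J}{310 + X}$)
$-409220 + A{\left(369,t \right)} = -409220 + \frac{-158 - 96}{310 + 369} = -409220 + \frac{1}{679} \left(-254\right) = -409220 - \frac{254}{679} = - \frac{277860634}{679}$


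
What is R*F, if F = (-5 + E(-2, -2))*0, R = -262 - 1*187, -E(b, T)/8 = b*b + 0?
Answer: 0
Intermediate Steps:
E(b, T) = -8*b² (E(b, T) = -8*(b*b + 0) = -8*(b² + 0) = -8*b²)
R = -449 (R = -262 - 187 = -449)
F = 0 (F = (-5 - 8*(-2)²)*0 = (-5 - 8*4)*0 = (-5 - 32)*0 = -37*0 = 0)
R*F = -449*0 = 0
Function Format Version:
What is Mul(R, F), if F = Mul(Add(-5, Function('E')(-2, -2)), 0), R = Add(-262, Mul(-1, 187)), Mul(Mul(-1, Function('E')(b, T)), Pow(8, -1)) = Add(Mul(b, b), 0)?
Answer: 0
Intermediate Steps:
Function('E')(b, T) = Mul(-8, Pow(b, 2)) (Function('E')(b, T) = Mul(-8, Add(Mul(b, b), 0)) = Mul(-8, Add(Pow(b, 2), 0)) = Mul(-8, Pow(b, 2)))
R = -449 (R = Add(-262, -187) = -449)
F = 0 (F = Mul(Add(-5, Mul(-8, Pow(-2, 2))), 0) = Mul(Add(-5, Mul(-8, 4)), 0) = Mul(Add(-5, -32), 0) = Mul(-37, 0) = 0)
Mul(R, F) = Mul(-449, 0) = 0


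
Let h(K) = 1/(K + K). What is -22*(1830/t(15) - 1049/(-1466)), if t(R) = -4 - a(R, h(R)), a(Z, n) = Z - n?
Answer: 878751709/417077 ≈ 2106.9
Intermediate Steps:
h(K) = 1/(2*K)
t(R) = -4 + 1/(2*R) - R (t(R) = -4 - (R - 1/(2*R)) = -4 + (1/(2*R) - R) = -4 + 1/(2*R) - R)
-22*(1830/t(15) - 1049/(-1466)) = -22*(1830/(-4 + (½)/15 - 1*15) - 1049/(-1466)) = -22*(1830/(-4 + (½)*(1/15) - 15) - 1049*(-1/1466)) = -22*(1830/(-4 + 1/30 - 15) + 1049/1466) = -22*(1830/(-569/30) + 1049/1466) = -22*(1830*(-30/569) + 1049/1466) = -22*(-54900/569 + 1049/1466) = -22*(-79886519/834154) = 878751709/417077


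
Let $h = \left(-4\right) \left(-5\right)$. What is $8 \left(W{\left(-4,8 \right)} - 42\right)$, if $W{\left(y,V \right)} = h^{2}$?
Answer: $2864$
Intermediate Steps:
$h = 20$
$W{\left(y,V \right)} = 400$ ($W{\left(y,V \right)} = 20^{2} = 400$)
$8 \left(W{\left(-4,8 \right)} - 42\right) = 8 \left(400 - 42\right) = 8 \cdot 358 = 2864$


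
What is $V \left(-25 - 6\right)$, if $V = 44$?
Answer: $-1364$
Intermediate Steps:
$V \left(-25 - 6\right) = 44 \left(-25 - 6\right) = 44 \left(-31\right) = -1364$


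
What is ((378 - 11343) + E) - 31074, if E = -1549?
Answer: -43588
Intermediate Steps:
((378 - 11343) + E) - 31074 = ((378 - 11343) - 1549) - 31074 = (-10965 - 1549) - 31074 = -12514 - 31074 = -43588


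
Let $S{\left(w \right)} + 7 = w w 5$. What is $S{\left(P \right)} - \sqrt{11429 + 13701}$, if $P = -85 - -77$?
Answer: $313 - \sqrt{25130} \approx 154.48$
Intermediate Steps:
$P = -8$ ($P = -85 + 77 = -8$)
$S{\left(w \right)} = -7 + 5 w^{2}$ ($S{\left(w \right)} = -7 + w w 5 = -7 + w^{2} \cdot 5 = -7 + 5 w^{2}$)
$S{\left(P \right)} - \sqrt{11429 + 13701} = \left(-7 + 5 \left(-8\right)^{2}\right) - \sqrt{11429 + 13701} = \left(-7 + 5 \cdot 64\right) - \sqrt{25130} = \left(-7 + 320\right) - \sqrt{25130} = 313 - \sqrt{25130}$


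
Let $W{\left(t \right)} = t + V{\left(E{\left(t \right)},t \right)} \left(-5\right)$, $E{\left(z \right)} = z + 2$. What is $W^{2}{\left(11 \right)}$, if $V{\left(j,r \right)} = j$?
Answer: $2916$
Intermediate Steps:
$E{\left(z \right)} = 2 + z$
$W{\left(t \right)} = -10 - 4 t$ ($W{\left(t \right)} = t + \left(2 + t\right) \left(-5\right) = t - \left(10 + 5 t\right) = -10 - 4 t$)
$W^{2}{\left(11 \right)} = \left(-10 - 44\right)^{2} = \left(-54\right)^{2} = 2916$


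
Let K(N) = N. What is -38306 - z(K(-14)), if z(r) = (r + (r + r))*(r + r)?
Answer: -39482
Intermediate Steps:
z(r) = 6*r² (z(r) = (r + 2*r)*(2*r) = (3*r)*(2*r) = 6*r²)
-38306 - z(K(-14)) = -38306 - 6*(-14)² = -38306 - 6*196 = -38306 - 1*1176 = -38306 - 1176 = -39482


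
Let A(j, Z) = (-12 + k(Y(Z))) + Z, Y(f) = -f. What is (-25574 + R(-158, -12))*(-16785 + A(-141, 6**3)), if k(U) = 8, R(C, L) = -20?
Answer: 424169362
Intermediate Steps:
A(j, Z) = -4 + Z (A(j, Z) = (-12 + 8) + Z = -4 + Z)
(-25574 + R(-158, -12))*(-16785 + A(-141, 6**3)) = (-25574 - 20)*(-16785 + (-4 + 6**3)) = -25594*(-16785 + (-4 + 216)) = -25594*(-16785 + 212) = -25594*(-16573) = 424169362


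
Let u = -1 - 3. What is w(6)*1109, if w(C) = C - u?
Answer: 11090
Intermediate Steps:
u = -4
w(C) = 4 + C (w(C) = C - 1*(-4) = C + 4 = 4 + C)
w(6)*1109 = (4 + 6)*1109 = 10*1109 = 11090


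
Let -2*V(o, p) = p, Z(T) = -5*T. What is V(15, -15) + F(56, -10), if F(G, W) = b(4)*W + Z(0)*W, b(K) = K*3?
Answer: -225/2 ≈ -112.50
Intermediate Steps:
b(K) = 3*K
V(o, p) = -p/2
F(G, W) = 12*W (F(G, W) = (3*4)*W + (-5*0)*W = 12*W + 0*W = 12*W + 0 = 12*W)
V(15, -15) + F(56, -10) = -½*(-15) + 12*(-10) = 15/2 - 120 = -225/2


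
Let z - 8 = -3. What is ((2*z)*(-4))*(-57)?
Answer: 2280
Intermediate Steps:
z = 5 (z = 8 - 3 = 5)
((2*z)*(-4))*(-57) = ((2*5)*(-4))*(-57) = (10*(-4))*(-57) = -40*(-57) = 2280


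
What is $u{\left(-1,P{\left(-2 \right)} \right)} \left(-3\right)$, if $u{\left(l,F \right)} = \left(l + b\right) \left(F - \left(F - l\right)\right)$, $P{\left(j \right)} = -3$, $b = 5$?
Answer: $12$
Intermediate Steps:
$u{\left(l,F \right)} = l \left(5 + l\right)$ ($u{\left(l,F \right)} = \left(l + 5\right) \left(F - \left(F - l\right)\right) = \left(5 + l\right) l = l \left(5 + l\right)$)
$u{\left(-1,P{\left(-2 \right)} \right)} \left(-3\right) = - (5 - 1) \left(-3\right) = \left(-1\right) 4 \left(-3\right) = \left(-4\right) \left(-3\right) = 12$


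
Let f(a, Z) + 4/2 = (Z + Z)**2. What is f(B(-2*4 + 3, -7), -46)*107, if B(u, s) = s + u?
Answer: 905434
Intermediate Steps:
f(a, Z) = -2 + 4*Z**2 (f(a, Z) = -2 + (Z + Z)**2 = -2 + (2*Z)**2 = -2 + 4*Z**2)
f(B(-2*4 + 3, -7), -46)*107 = (-2 + 4*(-46)**2)*107 = (-2 + 4*2116)*107 = (-2 + 8464)*107 = 8462*107 = 905434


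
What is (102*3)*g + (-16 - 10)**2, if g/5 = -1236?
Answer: -1890404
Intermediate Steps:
g = -6180 (g = 5*(-1236) = -6180)
(102*3)*g + (-16 - 10)**2 = (102*3)*(-6180) + (-16 - 10)**2 = 306*(-6180) + (-26)**2 = -1891080 + 676 = -1890404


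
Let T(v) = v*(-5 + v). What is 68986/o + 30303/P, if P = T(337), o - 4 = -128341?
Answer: -3829433513/14358856908 ≈ -0.26670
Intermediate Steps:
o = -128337 (o = 4 - 128341 = -128337)
P = 111884 (P = 337*(-5 + 337) = 337*332 = 111884)
68986/o + 30303/P = 68986/(-128337) + 30303/111884 = 68986*(-1/128337) + 30303*(1/111884) = -68986/128337 + 30303/111884 = -3829433513/14358856908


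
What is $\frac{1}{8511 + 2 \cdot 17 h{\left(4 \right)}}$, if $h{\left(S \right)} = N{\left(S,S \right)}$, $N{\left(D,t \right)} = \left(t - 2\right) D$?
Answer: $\frac{1}{8783} \approx 0.00011386$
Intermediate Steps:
$N{\left(D,t \right)} = D \left(-2 + t\right)$ ($N{\left(D,t \right)} = \left(-2 + t\right) D = D \left(-2 + t\right)$)
$h{\left(S \right)} = S \left(-2 + S\right)$
$\frac{1}{8511 + 2 \cdot 17 h{\left(4 \right)}} = \frac{1}{8511 + 2 \cdot 17 \cdot 4 \left(-2 + 4\right)} = \frac{1}{8511 + 34 \cdot 4 \cdot 2} = \frac{1}{8511 + 34 \cdot 8} = \frac{1}{8511 + 272} = \frac{1}{8783}$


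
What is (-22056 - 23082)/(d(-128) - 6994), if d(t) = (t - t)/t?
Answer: 22569/3497 ≈ 6.4538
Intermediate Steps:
d(t) = 0 (d(t) = 0/t = 0)
(-22056 - 23082)/(d(-128) - 6994) = (-22056 - 23082)/(0 - 6994) = -45138/(-6994) = -45138*(-1/6994) = 22569/3497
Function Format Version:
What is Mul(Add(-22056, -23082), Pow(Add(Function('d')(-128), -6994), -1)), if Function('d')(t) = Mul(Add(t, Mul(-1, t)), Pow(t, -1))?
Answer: Rational(22569, 3497) ≈ 6.4538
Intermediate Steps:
Function('d')(t) = 0 (Function('d')(t) = Mul(0, Pow(t, -1)) = 0)
Mul(Add(-22056, -23082), Pow(Add(Function('d')(-128), -6994), -1)) = Mul(Add(-22056, -23082), Pow(Add(0, -6994), -1)) = Mul(-45138, Pow(-6994, -1)) = Mul(-45138, Rational(-1, 6994)) = Rational(22569, 3497)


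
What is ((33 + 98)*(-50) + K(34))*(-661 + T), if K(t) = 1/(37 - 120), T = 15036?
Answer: -7814983125/83 ≈ -9.4156e+7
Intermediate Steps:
K(t) = -1/83 (K(t) = 1/(-83) = -1/83)
((33 + 98)*(-50) + K(34))*(-661 + T) = ((33 + 98)*(-50) - 1/83)*(-661 + 15036) = (131*(-50) - 1/83)*14375 = (-6550 - 1/83)*14375 = -543651/83*14375 = -7814983125/83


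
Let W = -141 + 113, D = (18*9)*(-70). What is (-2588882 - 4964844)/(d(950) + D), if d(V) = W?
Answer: 3776863/5684 ≈ 664.47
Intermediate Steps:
D = -11340 (D = 162*(-70) = -11340)
W = -28
d(V) = -28
(-2588882 - 4964844)/(d(950) + D) = (-2588882 - 4964844)/(-28 - 11340) = -7553726/(-11368) = -7553726*(-1/11368) = 3776863/5684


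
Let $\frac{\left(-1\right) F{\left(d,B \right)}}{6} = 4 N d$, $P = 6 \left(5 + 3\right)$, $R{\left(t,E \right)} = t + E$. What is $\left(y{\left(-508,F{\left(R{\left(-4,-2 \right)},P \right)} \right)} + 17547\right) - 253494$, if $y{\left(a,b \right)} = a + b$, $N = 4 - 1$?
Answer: $-236023$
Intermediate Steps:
$R{\left(t,E \right)} = E + t$
$N = 3$ ($N = 4 - 1 = 3$)
$P = 48$ ($P = 6 \cdot 8 = 48$)
$F{\left(d,B \right)} = - 72 d$ ($F{\left(d,B \right)} = - 6 \cdot 4 \cdot 3 d = - 6 \cdot 12 d = - 72 d$)
$\left(y{\left(-508,F{\left(R{\left(-4,-2 \right)},P \right)} \right)} + 17547\right) - 253494 = \left(\left(-508 - 72 \left(-2 - 4\right)\right) + 17547\right) - 253494 = \left(\left(-508 - -432\right) + 17547\right) - 253494 = \left(\left(-508 + 432\right) + 17547\right) - 253494 = \left(-76 + 17547\right) - 253494 = 17471 - 253494 = -236023$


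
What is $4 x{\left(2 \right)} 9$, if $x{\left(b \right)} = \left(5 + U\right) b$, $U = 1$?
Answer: $432$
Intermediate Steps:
$x{\left(b \right)} = 6 b$ ($x{\left(b \right)} = \left(5 + 1\right) b = 6 b$)
$4 x{\left(2 \right)} 9 = 4 \cdot 6 \cdot 2 \cdot 9 = 4 \cdot 12 \cdot 9 = 48 \cdot 9 = 432$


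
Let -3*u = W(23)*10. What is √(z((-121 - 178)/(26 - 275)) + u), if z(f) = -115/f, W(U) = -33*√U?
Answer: √(-16185 + 18590*√23)/13 ≈ 20.779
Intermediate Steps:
u = 110*√23 (u = -(-33*√23)*10/3 = -(-110)*√23 = 110*√23 ≈ 527.54)
√(z((-121 - 178)/(26 - 275)) + u) = √(-115*(26 - 275)/(-121 - 178) + 110*√23) = √(-115/((-299/(-249))) + 110*√23) = √(-115/((-299*(-1/249))) + 110*√23) = √(-115/299/249 + 110*√23) = √(-115*249/299 + 110*√23) = √(-1245/13 + 110*√23)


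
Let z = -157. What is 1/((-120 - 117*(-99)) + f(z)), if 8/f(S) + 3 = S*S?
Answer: 12323/141258553 ≈ 8.7237e-5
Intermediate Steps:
f(S) = 8/(-3 + S²) (f(S) = 8/(-3 + S*S) = 8/(-3 + S²))
1/((-120 - 117*(-99)) + f(z)) = 1/((-120 - 117*(-99)) + 8/(-3 + (-157)²)) = 1/((-120 + 11583) + 8/(-3 + 24649)) = 1/(11463 + 8/24646) = 1/(11463 + 8*(1/24646)) = 1/(11463 + 4/12323) = 1/(141258553/12323) = 12323/141258553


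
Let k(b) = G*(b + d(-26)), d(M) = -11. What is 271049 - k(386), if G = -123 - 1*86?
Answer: 349424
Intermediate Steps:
G = -209 (G = -123 - 86 = -209)
k(b) = 2299 - 209*b (k(b) = -209*(b - 11) = -209*(-11 + b) = 2299 - 209*b)
271049 - k(386) = 271049 - (2299 - 209*386) = 271049 - (2299 - 80674) = 271049 - 1*(-78375) = 271049 + 78375 = 349424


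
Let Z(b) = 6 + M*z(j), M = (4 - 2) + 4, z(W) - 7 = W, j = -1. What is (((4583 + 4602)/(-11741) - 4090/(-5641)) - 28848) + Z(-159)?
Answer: -1907853430581/66230981 ≈ -28806.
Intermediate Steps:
z(W) = 7 + W
M = 6 (M = 2 + 4 = 6)
Z(b) = 42 (Z(b) = 6 + 6*(7 - 1) = 6 + 6*6 = 6 + 36 = 42)
(((4583 + 4602)/(-11741) - 4090/(-5641)) - 28848) + Z(-159) = (((4583 + 4602)/(-11741) - 4090/(-5641)) - 28848) + 42 = ((9185*(-1/11741) - 4090*(-1/5641)) - 28848) + 42 = ((-9185/11741 + 4090/5641) - 28848) + 42 = (-3791895/66230981 - 28848) + 42 = -1910635131783/66230981 + 42 = -1907853430581/66230981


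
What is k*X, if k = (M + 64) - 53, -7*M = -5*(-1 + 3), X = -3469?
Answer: -301803/7 ≈ -43115.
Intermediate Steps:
M = 10/7 (M = -(-5)*(-1 + 3)/7 = -(-5)*2/7 = -1/7*(-10) = 10/7 ≈ 1.4286)
k = 87/7 (k = (10/7 + 64) - 53 = 458/7 - 53 = 87/7 ≈ 12.429)
k*X = (87/7)*(-3469) = -301803/7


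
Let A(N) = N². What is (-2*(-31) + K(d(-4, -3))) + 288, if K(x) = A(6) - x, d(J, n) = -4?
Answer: 390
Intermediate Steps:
K(x) = 36 - x (K(x) = 6² - x = 36 - x)
(-2*(-31) + K(d(-4, -3))) + 288 = (-2*(-31) + (36 - 1*(-4))) + 288 = (62 + (36 + 4)) + 288 = (62 + 40) + 288 = 102 + 288 = 390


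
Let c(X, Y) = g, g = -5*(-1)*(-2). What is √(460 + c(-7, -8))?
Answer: 15*√2 ≈ 21.213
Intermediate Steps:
g = -10 (g = 5*(-2) = -10)
c(X, Y) = -10
√(460 + c(-7, -8)) = √(460 - 10) = √450 = 15*√2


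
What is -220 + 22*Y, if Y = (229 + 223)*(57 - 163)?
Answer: -1054284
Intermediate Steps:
Y = -47912 (Y = 452*(-106) = -47912)
-220 + 22*Y = -220 + 22*(-47912) = -220 - 1054064 = -1054284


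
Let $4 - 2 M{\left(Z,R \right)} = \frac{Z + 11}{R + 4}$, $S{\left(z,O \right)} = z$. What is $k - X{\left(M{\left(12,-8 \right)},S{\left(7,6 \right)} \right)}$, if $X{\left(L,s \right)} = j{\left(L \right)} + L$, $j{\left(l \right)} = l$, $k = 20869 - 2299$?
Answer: $\frac{74241}{4} \approx 18560.0$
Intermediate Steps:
$M{\left(Z,R \right)} = 2 - \frac{11 + Z}{2 \left(4 + R\right)}$ ($M{\left(Z,R \right)} = 2 - \frac{\left(Z + 11\right) \frac{1}{R + 4}}{2} = 2 - \frac{\left(11 + Z\right) \frac{1}{4 + R}}{2} = 2 - \frac{\frac{1}{4 + R} \left(11 + Z\right)}{2} = 2 - \frac{11 + Z}{2 \left(4 + R\right)}$)
$k = 18570$
$X{\left(L,s \right)} = 2 L$ ($X{\left(L,s \right)} = L + L = 2 L$)
$k - X{\left(M{\left(12,-8 \right)},S{\left(7,6 \right)} \right)} = 18570 - 2 \frac{5 - 12 + 4 \left(-8\right)}{2 \left(4 - 8\right)} = 18570 - 2 \frac{5 - 12 - 32}{2 \left(-4\right)} = 18570 - 2 \cdot \frac{1}{2} \left(- \frac{1}{4}\right) \left(-39\right) = 18570 - 2 \cdot \frac{39}{8} = 18570 - \frac{39}{4} = \frac{74241}{4}$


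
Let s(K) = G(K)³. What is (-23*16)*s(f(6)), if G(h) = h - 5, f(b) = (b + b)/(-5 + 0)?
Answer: 18640304/125 ≈ 1.4912e+5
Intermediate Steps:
f(b) = -2*b/5 (f(b) = (2*b)/(-5) = (2*b)*(-⅕) = -2*b/5)
G(h) = -5 + h
s(K) = (-5 + K)³
(-23*16)*s(f(6)) = (-23*16)*(-5 - ⅖*6)³ = -368*(-5 - 12/5)³ = -368*(-37/5)³ = -368*(-50653/125) = 18640304/125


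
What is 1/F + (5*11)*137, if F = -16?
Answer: 120559/16 ≈ 7534.9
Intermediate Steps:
1/F + (5*11)*137 = 1/(-16) + (5*11)*137 = -1/16 + 55*137 = -1/16 + 7535 = 120559/16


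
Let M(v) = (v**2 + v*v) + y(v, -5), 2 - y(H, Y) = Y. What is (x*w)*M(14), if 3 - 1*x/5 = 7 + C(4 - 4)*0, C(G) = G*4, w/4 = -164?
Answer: 5234880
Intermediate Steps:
y(H, Y) = 2 - Y
w = -656 (w = 4*(-164) = -656)
C(G) = 4*G
M(v) = 7 + 2*v**2 (M(v) = (v**2 + v*v) + (2 - 1*(-5)) = (v**2 + v**2) + (2 + 5) = 2*v**2 + 7 = 7 + 2*v**2)
x = -20 (x = 15 - 5*(7 + (4*(4 - 4))*0) = 15 - 5*(7 + (4*0)*0) = 15 - 5*(7 + 0*0) = 15 - 5*(7 + 0) = 15 - 5*7 = 15 - 35 = -20)
(x*w)*M(14) = (-20*(-656))*(7 + 2*14**2) = 13120*(7 + 2*196) = 13120*(7 + 392) = 13120*399 = 5234880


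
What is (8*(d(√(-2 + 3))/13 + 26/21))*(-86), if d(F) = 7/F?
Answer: -333680/273 ≈ -1222.3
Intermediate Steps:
(8*(d(√(-2 + 3))/13 + 26/21))*(-86) = (8*((7/(√(-2 + 3)))/13 + 26/21))*(-86) = (8*((7/(√1))*(1/13) + 26*(1/21)))*(-86) = (8*((7/1)*(1/13) + 26/21))*(-86) = (8*((7*1)*(1/13) + 26/21))*(-86) = (8*(7*(1/13) + 26/21))*(-86) = (8*(7/13 + 26/21))*(-86) = (8*(485/273))*(-86) = (3880/273)*(-86) = -333680/273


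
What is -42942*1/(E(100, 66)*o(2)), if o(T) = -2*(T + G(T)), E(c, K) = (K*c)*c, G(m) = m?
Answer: 7157/880000 ≈ 0.0081329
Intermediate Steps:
E(c, K) = K*c²
o(T) = -4*T (o(T) = -2*(T + T) = -4*T)
-42942*1/(E(100, 66)*o(2)) = -42942/((-4*2)*(66*100²)) = -42942/((-528*10000)) = -42942/((-8*660000)) = -42942/(-5280000) = -42942*(-1/5280000) = 7157/880000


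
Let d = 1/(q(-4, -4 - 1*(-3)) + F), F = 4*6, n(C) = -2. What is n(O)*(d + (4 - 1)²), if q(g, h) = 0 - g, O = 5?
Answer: -253/14 ≈ -18.071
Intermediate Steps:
q(g, h) = -g
F = 24
d = 1/28 (d = 1/(-1*(-4) + 24) = 1/(4 + 24) = 1/28 ≈ 0.035714)
n(O)*(d + (4 - 1)²) = -2*(1/28 + (4 - 1)²) = -2*(1/28 + 3²) = -2*(1/28 + 9) = -2*253/28 = -253/14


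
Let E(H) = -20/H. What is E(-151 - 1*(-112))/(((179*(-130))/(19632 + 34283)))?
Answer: -107830/90753 ≈ -1.1882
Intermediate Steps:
E(-151 - 1*(-112))/(((179*(-130))/(19632 + 34283))) = (-20/(-151 - 1*(-112)))/(((179*(-130))/(19632 + 34283))) = (-20/(-151 + 112))/((-23270/53915)) = (-20/(-39))/((-23270*1/53915)) = (-20*(-1/39))/(-4654/10783) = (20/39)*(-10783/4654) = -107830/90753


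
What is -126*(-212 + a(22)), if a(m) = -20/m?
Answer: 295092/11 ≈ 26827.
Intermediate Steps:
-126*(-212 + a(22)) = -126*(-212 - 20/22) = -126*(-212 - 20*1/22) = -126*(-212 - 10/11) = -126*(-2342/11) = 295092/11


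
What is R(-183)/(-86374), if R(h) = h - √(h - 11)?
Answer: 183/86374 + I*√194/86374 ≈ 0.0021187 + 0.00016126*I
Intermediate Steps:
R(h) = h - √(-11 + h)
R(-183)/(-86374) = (-183 - √(-11 - 183))/(-86374) = (-183 - √(-194))*(-1/86374) = (-183 - I*√194)*(-1/86374) = 183/86374 + I*√194/86374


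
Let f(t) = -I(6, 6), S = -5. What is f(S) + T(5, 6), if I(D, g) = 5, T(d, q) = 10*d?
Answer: 45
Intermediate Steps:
f(t) = -5 (f(t) = -1*5 = -5)
f(S) + T(5, 6) = -5 + 10*5 = -5 + 50 = 45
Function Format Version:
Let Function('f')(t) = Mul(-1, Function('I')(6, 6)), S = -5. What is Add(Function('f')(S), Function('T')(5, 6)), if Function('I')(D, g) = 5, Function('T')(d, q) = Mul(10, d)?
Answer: 45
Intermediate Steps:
Function('f')(t) = -5 (Function('f')(t) = Mul(-1, 5) = -5)
Add(Function('f')(S), Function('T')(5, 6)) = Add(-5, Mul(10, 5)) = Add(-5, 50) = 45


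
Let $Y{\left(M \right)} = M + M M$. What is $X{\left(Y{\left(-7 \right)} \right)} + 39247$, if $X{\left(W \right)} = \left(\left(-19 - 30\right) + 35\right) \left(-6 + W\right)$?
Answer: $38743$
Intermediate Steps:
$Y{\left(M \right)} = M + M^{2}$
$X{\left(W \right)} = 84 - 14 W$ ($X{\left(W \right)} = \left(-49 + 35\right) \left(-6 + W\right) = - 14 \left(-6 + W\right) = 84 - 14 W$)
$X{\left(Y{\left(-7 \right)} \right)} + 39247 = \left(84 - 14 \left(- 7 \left(1 - 7\right)\right)\right) + 39247 = \left(84 - 14 \left(\left(-7\right) \left(-6\right)\right)\right) + 39247 = \left(84 - 588\right) + 39247 = -504 + 39247 = 38743$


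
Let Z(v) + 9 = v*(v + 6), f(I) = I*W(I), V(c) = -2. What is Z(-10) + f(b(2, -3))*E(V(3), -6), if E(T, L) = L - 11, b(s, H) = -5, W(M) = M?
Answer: -394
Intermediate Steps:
E(T, L) = -11 + L
f(I) = I² (f(I) = I*I = I²)
Z(v) = -9 + v*(6 + v) (Z(v) = -9 + v*(v + 6) = -9 + v*(6 + v))
Z(-10) + f(b(2, -3))*E(V(3), -6) = (-9 + (-10)² + 6*(-10)) + (-5)²*(-11 - 6) = (-9 + 100 - 60) + 25*(-17) = 31 - 425 = -394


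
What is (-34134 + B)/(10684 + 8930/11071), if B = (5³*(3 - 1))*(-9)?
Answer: -67134544/19715249 ≈ -3.4052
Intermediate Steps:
B = -2250 (B = (125*2)*(-9) = 250*(-9) = -2250)
(-34134 + B)/(10684 + 8930/11071) = (-34134 - 2250)/(10684 + 8930/11071) = -36384/(10684 + 8930*(1/11071)) = -36384/(10684 + 8930/11071) = -36384/118291494/11071 = -36384*11071/118291494 = -67134544/19715249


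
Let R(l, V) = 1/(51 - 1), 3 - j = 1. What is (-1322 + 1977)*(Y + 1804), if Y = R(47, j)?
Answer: 11816331/10 ≈ 1.1816e+6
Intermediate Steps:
j = 2 (j = 3 - 1*1 = 3 - 1 = 2)
R(l, V) = 1/50
Y = 1/50 ≈ 0.020000
(-1322 + 1977)*(Y + 1804) = (-1322 + 1977)*(1/50 + 1804) = 655*(90201/50) = 11816331/10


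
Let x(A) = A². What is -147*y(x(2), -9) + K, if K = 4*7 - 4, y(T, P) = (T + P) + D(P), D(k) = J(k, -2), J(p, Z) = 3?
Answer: 318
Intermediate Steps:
D(k) = 3
y(T, P) = 3 + P + T (y(T, P) = (T + P) + 3 = (P + T) + 3 = 3 + P + T)
K = 24 (K = 28 - 4 = 24)
-147*y(x(2), -9) + K = -147*(3 - 9 + 2²) + 24 = -147*(3 - 9 + 4) + 24 = -147*(-2) + 24 = 294 + 24 = 318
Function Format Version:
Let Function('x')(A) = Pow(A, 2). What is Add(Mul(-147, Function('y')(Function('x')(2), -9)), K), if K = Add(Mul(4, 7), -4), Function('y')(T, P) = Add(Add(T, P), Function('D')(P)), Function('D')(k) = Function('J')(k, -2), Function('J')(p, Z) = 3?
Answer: 318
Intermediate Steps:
Function('D')(k) = 3
Function('y')(T, P) = Add(3, P, T) (Function('y')(T, P) = Add(Add(T, P), 3) = Add(Add(P, T), 3) = Add(3, P, T))
K = 24 (K = Add(28, -4) = 24)
Add(Mul(-147, Function('y')(Function('x')(2), -9)), K) = Add(Mul(-147, Add(3, -9, Pow(2, 2))), 24) = Add(Mul(-147, Add(3, -9, 4)), 24) = Add(Mul(-147, -2), 24) = Add(294, 24) = 318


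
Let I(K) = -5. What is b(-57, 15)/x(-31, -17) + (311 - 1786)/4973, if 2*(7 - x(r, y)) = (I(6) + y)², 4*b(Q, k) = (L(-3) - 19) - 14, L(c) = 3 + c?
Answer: -1222391/4674620 ≈ -0.26150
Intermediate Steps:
b(Q, k) = -33/4 (b(Q, k) = (((3 - 3) - 19) - 14)/4 = ((0 - 19) - 14)/4 = (-19 - 14)/4 = (¼)*(-33) = -33/4)
x(r, y) = 7 - (-5 + y)²/2
b(-57, 15)/x(-31, -17) + (311 - 1786)/4973 = -33/(4*(7 - (-5 - 17)²/2)) + (311 - 1786)/4973 = -33/(4*(7 - ½*(-22)²)) - 1475*1/4973 = -33/(4*(7 - ½*484)) - 1475/4973 = -33/(4*(7 - 242)) - 1475/4973 = -33/4/(-235) - 1475/4973 = -33/4*(-1/235) - 1475/4973 = 33/940 - 1475/4973 = -1222391/4674620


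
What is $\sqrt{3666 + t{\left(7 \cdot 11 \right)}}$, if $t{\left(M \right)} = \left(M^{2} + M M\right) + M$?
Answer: $\sqrt{15601} \approx 124.9$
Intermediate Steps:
$t{\left(M \right)} = M + 2 M^{2}$ ($t{\left(M \right)} = \left(M^{2} + M^{2}\right) + M = 2 M^{2} + M = M + 2 M^{2}$)
$\sqrt{3666 + t{\left(7 \cdot 11 \right)}} = \sqrt{3666 + 7 \cdot 11 \left(1 + 2 \cdot 7 \cdot 11\right)} = \sqrt{3666 + 77 \left(1 + 2 \cdot 77\right)} = \sqrt{3666 + 77 \left(1 + 154\right)} = \sqrt{3666 + 77 \cdot 155} = \sqrt{3666 + 11935} = \sqrt{15601}$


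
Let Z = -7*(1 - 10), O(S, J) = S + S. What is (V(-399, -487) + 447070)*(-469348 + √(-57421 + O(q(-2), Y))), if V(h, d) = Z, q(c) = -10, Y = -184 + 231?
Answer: -209860979284 + 447133*I*√57441 ≈ -2.0986e+11 + 1.0716e+8*I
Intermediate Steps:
Y = 47
O(S, J) = 2*S
Z = 63 (Z = -7*(-9) = 63)
V(h, d) = 63
(V(-399, -487) + 447070)*(-469348 + √(-57421 + O(q(-2), Y))) = (63 + 447070)*(-469348 + √(-57421 + 2*(-10))) = 447133*(-469348 + √(-57421 - 20)) = 447133*(-469348 + √(-57441)) = 447133*(-469348 + I*√57441) = -209860979284 + 447133*I*√57441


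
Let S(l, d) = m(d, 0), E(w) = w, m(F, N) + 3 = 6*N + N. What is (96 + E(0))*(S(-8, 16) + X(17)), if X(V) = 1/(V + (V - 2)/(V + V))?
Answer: -167520/593 ≈ -282.50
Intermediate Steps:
m(F, N) = -3 + 7*N (m(F, N) = -3 + (6*N + N) = -3 + 7*N)
S(l, d) = -3 (S(l, d) = -3 + 7*0 = -3 + 0 = -3)
X(V) = 1/(V + (-2 + V)/(2*V)) (X(V) = 1/(V + (-2 + V)/((2*V))) = 1/(V + (-2 + V)*(1/(2*V))) = 1/(V + (-2 + V)/(2*V)))
(96 + E(0))*(S(-8, 16) + X(17)) = (96 + 0)*(-3 + 2*17/(-2 + 17 + 2*17²)) = 96*(-3 + 2*17/(-2 + 17 + 2*289)) = 96*(-3 + 2*17/(-2 + 17 + 578)) = 96*(-3 + 2*17/593) = 96*(-3 + 2*17*(1/593)) = 96*(-3 + 34/593) = 96*(-1745/593) = -167520/593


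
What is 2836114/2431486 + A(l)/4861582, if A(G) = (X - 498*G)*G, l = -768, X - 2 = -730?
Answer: -174764661828545/2955217142713 ≈ -59.138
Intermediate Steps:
X = -728 (X = 2 - 730 = -728)
A(G) = G*(-728 - 498*G) (A(G) = (-728 - 498*G)*G = G*(-728 - 498*G))
2836114/2431486 + A(l)/4861582 = 2836114/2431486 - 2*(-768)*(364 + 249*(-768))/4861582 = 2836114*(1/2431486) - 2*(-768)*(364 - 191232)*(1/4861582) = 1418057/1215743 - 2*(-768)*(-190868)*(1/4861582) = 1418057/1215743 - 293173248*1/4861582 = 1418057/1215743 - 146586624/2430791 = -174764661828545/2955217142713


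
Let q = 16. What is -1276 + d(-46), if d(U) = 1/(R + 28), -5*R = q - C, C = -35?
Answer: -113559/89 ≈ -1275.9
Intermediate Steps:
R = -51/5 (R = -(16 - 1*(-35))/5 = -(16 + 35)/5 = -⅕*51 = -51/5 ≈ -10.200)
d(U) = 5/89 (d(U) = 1/(-51/5 + 28) = 1/(89/5) = 5/89)
-1276 + d(-46) = -1276 + 5/89 = -113559/89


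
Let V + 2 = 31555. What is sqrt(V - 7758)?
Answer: sqrt(23795) ≈ 154.26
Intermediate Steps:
V = 31553 (V = -2 + 31555 = 31553)
sqrt(V - 7758) = sqrt(31553 - 7758) = sqrt(23795)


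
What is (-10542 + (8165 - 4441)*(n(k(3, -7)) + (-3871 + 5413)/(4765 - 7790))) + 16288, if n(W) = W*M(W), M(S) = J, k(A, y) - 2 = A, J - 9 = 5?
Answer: 800196242/3025 ≈ 2.6453e+5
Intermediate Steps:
J = 14 (J = 9 + 5 = 14)
k(A, y) = 2 + A
M(S) = 14
n(W) = 14*W (n(W) = W*14 = 14*W)
(-10542 + (8165 - 4441)*(n(k(3, -7)) + (-3871 + 5413)/(4765 - 7790))) + 16288 = (-10542 + (8165 - 4441)*(14*(2 + 3) + (-3871 + 5413)/(4765 - 7790))) + 16288 = (-10542 + 3724*(14*5 + 1542/(-3025))) + 16288 = (-10542 + 3724*(70 + 1542*(-1/3025))) + 16288 = (-10542 + 3724*(70 - 1542/3025)) + 16288 = (-10542 + 3724*(210208/3025)) + 16288 = (-10542 + 782814592/3025) + 16288 = 750925042/3025 + 16288 = 800196242/3025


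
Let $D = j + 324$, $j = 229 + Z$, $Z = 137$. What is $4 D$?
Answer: $2760$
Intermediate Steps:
$j = 366$ ($j = 229 + 137 = 366$)
$D = 690$ ($D = 366 + 324 = 690$)
$4 D = 4 \cdot 690 = 2760$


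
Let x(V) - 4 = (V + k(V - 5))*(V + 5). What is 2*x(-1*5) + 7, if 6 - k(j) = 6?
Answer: 15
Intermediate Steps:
k(j) = 0 (k(j) = 6 - 1*6 = 6 - 6 = 0)
x(V) = 4 + V*(5 + V) (x(V) = 4 + (V + 0)*(V + 5) = 4 + V*(5 + V))
2*x(-1*5) + 7 = 2*(4 + (-1*5)² + 5*(-1*5)) + 7 = 2*(4 + (-5)² + 5*(-5)) + 7 = 2*(4 + 25 - 25) + 7 = 2*4 + 7 = 8 + 7 = 15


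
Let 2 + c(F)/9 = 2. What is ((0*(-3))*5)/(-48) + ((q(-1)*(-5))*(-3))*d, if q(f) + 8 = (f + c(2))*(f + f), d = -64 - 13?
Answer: 6930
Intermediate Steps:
c(F) = 0 (c(F) = -18 + 9*2 = -18 + 18 = 0)
d = -77
q(f) = -8 + 2*f² (q(f) = -8 + (f + 0)*(f + f) = -8 + f*(2*f) = -8 + 2*f²)
((0*(-3))*5)/(-48) + ((q(-1)*(-5))*(-3))*d = ((0*(-3))*5)/(-48) + (((-8 + 2*(-1)²)*(-5))*(-3))*(-77) = (0*5)*(-1/48) + (((-8 + 2*1)*(-5))*(-3))*(-77) = 0*(-1/48) + (((-8 + 2)*(-5))*(-3))*(-77) = 0 + (-6*(-5)*(-3))*(-77) = 0 + (30*(-3))*(-77) = 0 - 90*(-77) = 0 + 6930 = 6930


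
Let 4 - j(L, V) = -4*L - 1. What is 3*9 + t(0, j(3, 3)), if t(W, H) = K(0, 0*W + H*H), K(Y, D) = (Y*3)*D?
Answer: 27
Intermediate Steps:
j(L, V) = 5 + 4*L (j(L, V) = 4 - (-4*L - 1) = 4 - (-1 - 4*L) = 4 + (1 + 4*L) = 5 + 4*L)
K(Y, D) = 3*D*Y (K(Y, D) = (3*Y)*D = 3*D*Y)
t(W, H) = 0 (t(W, H) = 3*(0*W + H*H)*0 = 3*(0 + H²)*0 = 3*H²*0 = 0)
3*9 + t(0, j(3, 3)) = 3*9 + 0 = 27 + 0 = 27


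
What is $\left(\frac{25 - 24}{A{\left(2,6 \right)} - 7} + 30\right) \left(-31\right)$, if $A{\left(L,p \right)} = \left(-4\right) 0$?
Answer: $- \frac{6479}{7} \approx -925.57$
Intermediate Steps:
$A{\left(L,p \right)} = 0$
$\left(\frac{25 - 24}{A{\left(2,6 \right)} - 7} + 30\right) \left(-31\right) = \left(\frac{25 - 24}{0 - 7} + 30\right) \left(-31\right) = \left(1 \frac{1}{-7} + 30\right) \left(-31\right) = \left(1 \left(- \frac{1}{7}\right) + 30\right) \left(-31\right) = \left(- \frac{1}{7} + 30\right) \left(-31\right) = \frac{209}{7} \left(-31\right) = - \frac{6479}{7}$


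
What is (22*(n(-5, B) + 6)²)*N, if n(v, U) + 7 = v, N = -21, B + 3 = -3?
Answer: -16632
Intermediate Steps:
B = -6 (B = -3 - 3 = -6)
n(v, U) = -7 + v
(22*(n(-5, B) + 6)²)*N = (22*((-7 - 5) + 6)²)*(-21) = (22*(-12 + 6)²)*(-21) = (22*(-6)²)*(-21) = (22*36)*(-21) = 792*(-21) = -16632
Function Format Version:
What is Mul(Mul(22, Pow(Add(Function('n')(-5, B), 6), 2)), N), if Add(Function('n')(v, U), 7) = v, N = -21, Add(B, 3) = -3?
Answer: -16632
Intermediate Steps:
B = -6 (B = Add(-3, -3) = -6)
Function('n')(v, U) = Add(-7, v)
Mul(Mul(22, Pow(Add(Function('n')(-5, B), 6), 2)), N) = Mul(Mul(22, Pow(Add(Add(-7, -5), 6), 2)), -21) = Mul(Mul(22, Pow(Add(-12, 6), 2)), -21) = Mul(Mul(22, Pow(-6, 2)), -21) = Mul(Mul(22, 36), -21) = Mul(792, -21) = -16632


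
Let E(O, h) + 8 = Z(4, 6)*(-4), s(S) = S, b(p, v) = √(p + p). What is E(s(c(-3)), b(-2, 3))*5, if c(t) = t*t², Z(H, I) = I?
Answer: -160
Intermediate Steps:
b(p, v) = √2*√p (b(p, v) = √(2*p) = √2*√p)
c(t) = t³
E(O, h) = -32 (E(O, h) = -8 + 6*(-4) = -8 - 24 = -32)
E(s(c(-3)), b(-2, 3))*5 = -32*5 = -160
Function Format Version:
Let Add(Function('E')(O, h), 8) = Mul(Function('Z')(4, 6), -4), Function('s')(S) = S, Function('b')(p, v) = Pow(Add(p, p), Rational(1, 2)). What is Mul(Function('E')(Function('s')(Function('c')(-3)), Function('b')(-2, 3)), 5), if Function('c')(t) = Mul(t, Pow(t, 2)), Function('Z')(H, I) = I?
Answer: -160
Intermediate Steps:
Function('b')(p, v) = Mul(Pow(2, Rational(1, 2)), Pow(p, Rational(1, 2))) (Function('b')(p, v) = Pow(Mul(2, p), Rational(1, 2)) = Mul(Pow(2, Rational(1, 2)), Pow(p, Rational(1, 2))))
Function('c')(t) = Pow(t, 3)
Function('E')(O, h) = -32 (Function('E')(O, h) = Add(-8, Mul(6, -4)) = Add(-8, -24) = -32)
Mul(Function('E')(Function('s')(Function('c')(-3)), Function('b')(-2, 3)), 5) = Mul(-32, 5) = -160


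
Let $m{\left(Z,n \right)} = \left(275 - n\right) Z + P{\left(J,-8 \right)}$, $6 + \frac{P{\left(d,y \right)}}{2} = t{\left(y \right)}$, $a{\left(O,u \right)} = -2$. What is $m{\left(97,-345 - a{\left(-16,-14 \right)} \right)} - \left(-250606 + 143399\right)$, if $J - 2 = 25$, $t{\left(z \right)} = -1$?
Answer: $167139$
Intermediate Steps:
$J = 27$ ($J = 2 + 25 = 27$)
$P{\left(d,y \right)} = -14$ ($P{\left(d,y \right)} = -12 + 2 \left(-1\right) = -12 - 2 = -14$)
$m{\left(Z,n \right)} = -14 + Z \left(275 - n\right)$ ($m{\left(Z,n \right)} = \left(275 - n\right) Z - 14 = Z \left(275 - n\right) - 14 = -14 + Z \left(275 - n\right)$)
$m{\left(97,-345 - a{\left(-16,-14 \right)} \right)} - \left(-250606 + 143399\right) = \left(-14 + 275 \cdot 97 - 97 \left(-345 - -2\right)\right) - \left(-250606 + 143399\right) = \left(-14 + 26675 - 97 \left(-345 + 2\right)\right) - -107207 = \left(-14 + 26675 - 97 \left(-343\right)\right) + 107207 = \left(-14 + 26675 + 33271\right) + 107207 = 59932 + 107207 = 167139$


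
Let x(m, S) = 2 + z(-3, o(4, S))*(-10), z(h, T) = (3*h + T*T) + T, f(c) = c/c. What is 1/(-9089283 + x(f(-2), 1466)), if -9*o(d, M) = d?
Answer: -81/736224271 ≈ -1.1002e-7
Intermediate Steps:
o(d, M) = -d/9
f(c) = 1
z(h, T) = T + T**2 + 3*h (z(h, T) = (3*h + T**2) + T = (T**2 + 3*h) + T = T + T**2 + 3*h)
x(m, S) = 7652/81 (x(m, S) = 2 + (-1/9*4 + (-1/9*4)**2 + 3*(-3))*(-10) = 2 + (-4/9 + (-4/9)**2 - 9)*(-10) = 2 + (-4/9 + 16/81 - 9)*(-10) = 2 - 749/81*(-10) = 2 + 7490/81 = 7652/81)
1/(-9089283 + x(f(-2), 1466)) = 1/(-9089283 + 7652/81) = 1/(-736224271/81) = -81/736224271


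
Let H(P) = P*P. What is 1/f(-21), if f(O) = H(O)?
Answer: 1/441 ≈ 0.0022676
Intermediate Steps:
H(P) = P²
f(O) = O²
1/f(-21) = 1/((-21)²) = 1/441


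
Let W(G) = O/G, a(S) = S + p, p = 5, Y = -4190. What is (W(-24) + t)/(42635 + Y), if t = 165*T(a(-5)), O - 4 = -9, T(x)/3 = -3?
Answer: -7127/184536 ≈ -0.038621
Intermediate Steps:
a(S) = 5 + S (a(S) = S + 5 = 5 + S)
T(x) = -9 (T(x) = 3*(-3) = -9)
O = -5 (O = 4 - 9 = -5)
W(G) = -5/G
t = -1485 (t = 165*(-9) = -1485)
(W(-24) + t)/(42635 + Y) = (-5/(-24) - 1485)/(42635 - 4190) = (-5*(-1/24) - 1485)/38445 = (5/24 - 1485)*(1/38445) = -35635/24*1/38445 = -7127/184536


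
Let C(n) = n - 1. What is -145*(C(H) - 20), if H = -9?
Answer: 4350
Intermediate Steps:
C(n) = -1 + n
-145*(C(H) - 20) = -145*((-1 - 9) - 20) = -145*(-10 - 20) = -145*(-30) = 4350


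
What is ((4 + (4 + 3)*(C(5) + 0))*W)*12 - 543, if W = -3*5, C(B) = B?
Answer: -7563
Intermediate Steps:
W = -15
((4 + (4 + 3)*(C(5) + 0))*W)*12 - 543 = ((4 + (4 + 3)*(5 + 0))*(-15))*12 - 543 = ((4 + 7*5)*(-15))*12 - 543 = ((4 + 35)*(-15))*12 - 543 = (39*(-15))*12 - 543 = -585*12 - 543 = -7020 - 543 = -7563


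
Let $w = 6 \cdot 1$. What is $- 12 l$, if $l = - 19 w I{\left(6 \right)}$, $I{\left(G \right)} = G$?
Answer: $8208$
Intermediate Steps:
$w = 6$
$l = -684$ ($l = \left(-19\right) 6 \cdot 6 = \left(-114\right) 6 = -684$)
$- 12 l = \left(-12\right) \left(-684\right) = 8208$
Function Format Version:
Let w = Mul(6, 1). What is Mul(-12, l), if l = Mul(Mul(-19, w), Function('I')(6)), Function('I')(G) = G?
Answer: 8208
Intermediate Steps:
w = 6
l = -684 (l = Mul(Mul(-19, 6), 6) = Mul(-114, 6) = -684)
Mul(-12, l) = Mul(-12, -684) = 8208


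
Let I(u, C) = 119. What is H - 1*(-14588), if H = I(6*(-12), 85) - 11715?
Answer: 2992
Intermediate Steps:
H = -11596 (H = 119 - 11715 = -11596)
H - 1*(-14588) = -11596 - 1*(-14588) = -11596 + 14588 = 2992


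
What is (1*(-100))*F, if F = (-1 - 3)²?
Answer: -1600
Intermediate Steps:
F = 16 (F = (-4)² = 16)
(1*(-100))*F = (1*(-100))*16 = -100*16 = -1600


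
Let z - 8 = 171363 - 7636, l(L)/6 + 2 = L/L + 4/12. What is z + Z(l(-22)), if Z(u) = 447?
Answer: 164182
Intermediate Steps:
l(L) = -4 (l(L) = -12 + 6*(L/L + 4/12) = -12 + 6*(1 + 4*(1/12)) = -12 + 6*(1 + 1/3) = -12 + 6*(4/3) = -12 + 8 = -4)
z = 163735 (z = 8 + (171363 - 7636) = 8 + 163727 = 163735)
z + Z(l(-22)) = 163735 + 447 = 164182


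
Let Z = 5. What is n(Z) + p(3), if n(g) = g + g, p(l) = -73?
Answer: -63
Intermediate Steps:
n(g) = 2*g
n(Z) + p(3) = 2*5 - 73 = 10 - 73 = -63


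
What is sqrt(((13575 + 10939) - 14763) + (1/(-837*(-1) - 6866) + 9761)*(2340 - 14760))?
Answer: I*sqrt(4406274367123649)/6029 ≈ 11010.0*I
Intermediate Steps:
sqrt(((13575 + 10939) - 14763) + (1/(-837*(-1) - 6866) + 9761)*(2340 - 14760)) = sqrt((24514 - 14763) + (1/(837 - 6866) + 9761)*(-12420)) = sqrt(9751 + (1/(-6029) + 9761)*(-12420)) = sqrt(9751 + (-1/6029 + 9761)*(-12420)) = sqrt(9751 + (58849068/6029)*(-12420)) = sqrt(9751 - 730905424560/6029) = sqrt(-730846635781/6029) = I*sqrt(4406274367123649)/6029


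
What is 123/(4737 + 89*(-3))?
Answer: 41/1490 ≈ 0.027517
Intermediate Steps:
123/(4737 + 89*(-3)) = 123/(4737 - 267) = 123/4470 = (1/4470)*123 = 41/1490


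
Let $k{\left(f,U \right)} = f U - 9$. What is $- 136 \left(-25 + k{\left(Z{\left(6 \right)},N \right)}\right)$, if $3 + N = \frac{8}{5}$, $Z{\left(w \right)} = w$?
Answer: $\frac{28832}{5} \approx 5766.4$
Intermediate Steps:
$N = - \frac{7}{5}$ ($N = -3 + \frac{8}{5} = - \frac{7}{5} \approx -1.4$)
$k{\left(f,U \right)} = -9 + U f$ ($k{\left(f,U \right)} = U f - 9 = -9 + U f$)
$- 136 \left(-25 + k{\left(Z{\left(6 \right)},N \right)}\right) = - 136 \left(-25 - \frac{87}{5}\right) = \left(-136\right) \left(- \frac{212}{5}\right) = \frac{28832}{5}$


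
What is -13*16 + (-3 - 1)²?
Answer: -192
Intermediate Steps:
-13*16 + (-3 - 1)² = -208 + (-4)² = -208 + 16 = -192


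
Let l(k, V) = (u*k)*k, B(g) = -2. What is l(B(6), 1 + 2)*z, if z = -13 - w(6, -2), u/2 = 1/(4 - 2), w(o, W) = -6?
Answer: -28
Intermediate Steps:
u = 1 (u = 2/(4 - 2) = 2/2 = 2*(½) = 1)
l(k, V) = k² (l(k, V) = (1*k)*k = k*k = k²)
z = -7 (z = -13 - 1*(-6) = -13 + 6 = -7)
l(B(6), 1 + 2)*z = (-2)²*(-7) = 4*(-7) = -28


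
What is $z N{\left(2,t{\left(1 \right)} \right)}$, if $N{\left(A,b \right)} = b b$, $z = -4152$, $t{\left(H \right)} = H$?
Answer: $-4152$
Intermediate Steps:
$N{\left(A,b \right)} = b^{2}$
$z N{\left(2,t{\left(1 \right)} \right)} = - 4152 \cdot 1^{2} = \left(-4152\right) 1 = -4152$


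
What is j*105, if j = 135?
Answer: 14175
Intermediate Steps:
j*105 = 135*105 = 14175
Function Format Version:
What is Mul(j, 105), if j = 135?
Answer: 14175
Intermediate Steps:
Mul(j, 105) = Mul(135, 105) = 14175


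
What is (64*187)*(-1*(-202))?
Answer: 2417536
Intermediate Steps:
(64*187)*(-1*(-202)) = 11968*202 = 2417536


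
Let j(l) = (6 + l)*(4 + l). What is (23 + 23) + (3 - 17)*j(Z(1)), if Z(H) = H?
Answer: -444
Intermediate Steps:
j(l) = (4 + l)*(6 + l)
(23 + 23) + (3 - 17)*j(Z(1)) = (23 + 23) + (3 - 17)*(24 + 1**2 + 10*1) = 46 - 14*(24 + 1 + 10) = 46 - 14*35 = 46 - 490 = -444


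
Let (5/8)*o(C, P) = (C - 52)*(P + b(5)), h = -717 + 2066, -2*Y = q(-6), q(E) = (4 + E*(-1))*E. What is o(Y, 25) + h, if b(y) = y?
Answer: 293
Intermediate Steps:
q(E) = E*(4 - E) (q(E) = (4 - E)*E = E*(4 - E))
Y = 30 (Y = -(-3)*(4 - 1*(-6)) = -(-3)*(4 + 6) = -(-3)*10 = -½*(-60) = 30)
h = 1349
o(C, P) = 8*(-52 + C)*(5 + P)/5 (o(C, P) = 8*((C - 52)*(P + 5))/5 = 8*((-52 + C)*(5 + P))/5 = 8*(-52 + C)*(5 + P)/5)
o(Y, 25) + h = (-416 + 8*30 - 416/5*25 + (8/5)*30*25) + 1349 = (-416 + 240 - 2080 + 1200) + 1349 = -1056 + 1349 = 293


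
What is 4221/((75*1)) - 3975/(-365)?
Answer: 122586/1825 ≈ 67.170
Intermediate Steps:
4221/((75*1)) - 3975/(-365) = 4221/75 - 3975*(-1/365) = 4221*(1/75) + 795/73 = 1407/25 + 795/73 = 122586/1825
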